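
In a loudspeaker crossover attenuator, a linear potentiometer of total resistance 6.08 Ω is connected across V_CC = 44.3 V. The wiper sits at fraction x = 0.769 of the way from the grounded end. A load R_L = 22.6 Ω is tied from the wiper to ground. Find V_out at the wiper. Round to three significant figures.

V_out ≈ 32.5 V

Lower segment x·R_p = 4.676 Ω; upper segment (1−x)·R_p = 1.404 Ω.
(x·R_p) ‖ R_L = 3.874 Ω.
Loaded-divider output: V_out = 44.3 × 0.7339 = 32.51 V.
(Unloaded: V_out = x·V_CC = 34.1 V.)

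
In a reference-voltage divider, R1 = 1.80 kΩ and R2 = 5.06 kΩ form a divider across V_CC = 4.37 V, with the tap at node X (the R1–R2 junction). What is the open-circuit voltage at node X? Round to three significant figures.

V_th is the unloaded tap voltage: V_CC · R2/(R1+R2) = 4.37 × 0.7376 = 3.223 V.

V_th ≈ 3.22 V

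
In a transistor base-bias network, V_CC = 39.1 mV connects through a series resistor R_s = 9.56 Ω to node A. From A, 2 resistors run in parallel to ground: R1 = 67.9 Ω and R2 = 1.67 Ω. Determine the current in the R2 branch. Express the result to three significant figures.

I ≈ 3.41 mA

Parallel bank: R_p = 1/(1/67.9 + 1/1.67) = 1.630 Ω.
V_A = 39.1 × 1.630/11.19 = 5.695 mV.
Branch current I = V_A/R2 = 5.695/1.67 = 3.410 mA.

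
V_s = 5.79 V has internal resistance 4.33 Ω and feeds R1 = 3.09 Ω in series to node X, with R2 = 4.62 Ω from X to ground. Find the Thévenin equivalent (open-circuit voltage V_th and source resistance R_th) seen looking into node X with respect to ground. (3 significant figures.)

R1' = 4.33 + 3.09 = 7.420 Ω (source resistance + R1).
V_th is the unloaded tap voltage: V_s · R2/(R1'+R2) = 5.79 × 0.3837 = 2.222 V.
Looking into X with the source shorted: R_th = R1'·R2/(R1'+R2) = 7.420 × 4.62/12.04 = 2.847 Ω.

V_th ≈ 2.22 V, R_th ≈ 2.85 Ω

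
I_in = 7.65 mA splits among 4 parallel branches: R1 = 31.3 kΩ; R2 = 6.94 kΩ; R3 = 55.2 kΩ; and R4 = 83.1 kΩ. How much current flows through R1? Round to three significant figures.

ΣG = 1/31.3 + 1/6.94 + 1/55.2 + 1/83.1 = 0.2062.
Current divider: I(R1) = I_in · G_k/ΣG = 7.65 × (0.03195/0.2062) = 7.65 × 0.1549 = 1.185 mA.

I ≈ 1.19 mA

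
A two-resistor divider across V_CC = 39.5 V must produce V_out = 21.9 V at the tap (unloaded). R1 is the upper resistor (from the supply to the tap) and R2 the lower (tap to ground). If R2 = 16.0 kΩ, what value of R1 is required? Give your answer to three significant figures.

R1 ≈ 12.9 kΩ

Required fraction k = V_out/V_CC = 0.5544.
R1 = R2·(1/k − 1) = 16.0 × 0.8037 = 12.86 kΩ.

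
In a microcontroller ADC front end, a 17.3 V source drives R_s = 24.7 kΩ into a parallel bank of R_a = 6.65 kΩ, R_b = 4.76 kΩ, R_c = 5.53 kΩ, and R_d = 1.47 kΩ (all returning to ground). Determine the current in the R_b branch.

Combine the parallel branches: R_p = (1/6.65 + 1/4.76 + 1/5.53 + 1/1.47)⁻¹ = 0.8186 kΩ.
V_A by voltage divider: V_A = 17.3 × 0.8186/(24.7 + 0.8186) = 0.5550 V.
I(R_b) = V_A / R_b = 0.5550/4.76 = 0.1166 mA.

I ≈ 0.117 mA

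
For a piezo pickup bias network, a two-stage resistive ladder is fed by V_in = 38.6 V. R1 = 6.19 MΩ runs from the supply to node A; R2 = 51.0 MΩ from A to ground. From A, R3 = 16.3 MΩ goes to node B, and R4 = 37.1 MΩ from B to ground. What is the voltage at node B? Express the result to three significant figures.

V_B ≈ 21.7 V

Looking into the second stage from A: R3 + R4 = 53.40 MΩ appears in parallel with R2.
Effective lower resistance at A: R2 ‖ 53.40 = 26.09 MΩ.
So V_A = 38.6 × 0.8082 = 31.20 V.
Stage 2 is unloaded, so V_B = V_A · R4/(R3+R4) = 31.20 × 37.1/53.40 = 21.67 V.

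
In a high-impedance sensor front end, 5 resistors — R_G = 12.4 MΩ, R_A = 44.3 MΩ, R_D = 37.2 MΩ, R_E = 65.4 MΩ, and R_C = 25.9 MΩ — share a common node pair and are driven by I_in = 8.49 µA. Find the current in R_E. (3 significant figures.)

ΣG = 1/12.4 + 1/44.3 + 1/37.2 + 1/65.4 + 1/25.9 = 0.1840.
R_E takes the fraction G_k/ΣG = 0.01529/0.1840 = 0.08310, so I = 8.49 × 0.08310 = 0.7055 µA.

I ≈ 0.706 µA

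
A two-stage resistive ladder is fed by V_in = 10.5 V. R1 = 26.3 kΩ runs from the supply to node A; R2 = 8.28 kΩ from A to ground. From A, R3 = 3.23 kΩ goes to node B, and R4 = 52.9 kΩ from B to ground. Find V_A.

V_A ≈ 2.26 V

Node A sees R2 in parallel with the series input of stage 2, R3 + R4 = 56.13 kΩ.
Effective lower resistance at A: R2 ‖ 56.13 = 7.216 kΩ.
First divider: V_A = V_in · 7.216/(26.3 + 7.216) = 2.261 V.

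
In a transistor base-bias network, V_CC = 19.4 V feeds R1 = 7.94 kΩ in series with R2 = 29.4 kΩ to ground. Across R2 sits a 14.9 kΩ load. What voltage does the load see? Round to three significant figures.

The load sits in parallel with R2, giving an effective lower resistance R2' = R2·R_L/(R2+R_L) = 9.888 kΩ.
Now apply the divider: V_out = 19.4 × 0.5546 = 10.76 V.

V_out ≈ 10.8 V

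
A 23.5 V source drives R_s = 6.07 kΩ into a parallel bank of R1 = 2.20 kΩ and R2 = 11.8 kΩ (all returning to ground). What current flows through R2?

I ≈ 0.466 mA

Parallel bank: R_p = 1/(1/2.20 + 1/11.8) = 1.854 kΩ.
V_A = 23.5 × 1.854/7.924 = 5.499 V.
Branch current I = V_A/R2 = 5.499/11.8 = 0.4660 mA.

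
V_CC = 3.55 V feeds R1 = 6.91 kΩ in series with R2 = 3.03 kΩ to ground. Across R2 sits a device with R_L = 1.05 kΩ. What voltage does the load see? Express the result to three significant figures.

First combine the lower leg with the load: R2 ‖ R_L = 0.7798 kΩ.
Now apply the divider: V_out = 3.55 × 0.1014 = 0.3600 V.

V_out ≈ 0.360 V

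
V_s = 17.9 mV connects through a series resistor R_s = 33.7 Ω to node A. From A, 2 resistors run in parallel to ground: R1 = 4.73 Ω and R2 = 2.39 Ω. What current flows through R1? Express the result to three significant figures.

I ≈ 0.170 mA

Combine the parallel branches: R_p = (1/4.73 + 1/2.39)⁻¹ = 1.588 Ω.
V_A = 17.9 × 1.588/35.29 = 0.8054 mV.
Branch current I = V_A/R1 = 0.8054/4.73 = 0.1703 mA.
(Check via current divider: I_total = 0.5073 mA; share G_k/ΣG = 0.3357 → same result.)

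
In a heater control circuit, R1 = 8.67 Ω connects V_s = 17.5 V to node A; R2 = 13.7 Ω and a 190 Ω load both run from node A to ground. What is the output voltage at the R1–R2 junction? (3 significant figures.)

R2 ‖ R_L = (13.7 × 190)/(13.7 + 190) = 12.78 Ω.
Voltage divider with the loaded lower leg: V_out = 17.5 × 12.78/(8.67 + 12.78) = 17.5 × 0.5958 = 10.43 V.

V_out ≈ 10.4 V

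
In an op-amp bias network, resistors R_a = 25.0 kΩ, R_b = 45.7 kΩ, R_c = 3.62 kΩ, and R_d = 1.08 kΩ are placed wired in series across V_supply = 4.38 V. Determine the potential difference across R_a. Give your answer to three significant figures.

Total series resistance ΣR = 25.0 + 45.7 + 3.62 + 1.08 = 75.40 kΩ.
Voltage divider: V = V_supply · (25.00 / 75.40) = 4.38 × 0.3316 = 1.452 V.

V ≈ 1.45 V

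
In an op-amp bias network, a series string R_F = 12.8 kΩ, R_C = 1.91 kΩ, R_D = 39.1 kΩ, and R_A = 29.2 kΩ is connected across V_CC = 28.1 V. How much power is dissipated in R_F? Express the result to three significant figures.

P ≈ 1.47 mW

Series current I = V_CC/ΣR = 28.1/83.01 = 0.3385 mA.
P = I²R = 0.1146 × 12.8 = 1.467 mW.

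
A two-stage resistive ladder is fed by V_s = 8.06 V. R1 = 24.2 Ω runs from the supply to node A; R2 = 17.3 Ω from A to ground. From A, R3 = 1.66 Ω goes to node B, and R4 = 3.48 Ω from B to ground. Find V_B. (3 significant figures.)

V_B ≈ 0.768 V

Node A sees R2 in parallel with the series input of stage 2, R3 + R4 = 5.140 Ω.
R2 ‖ (R3+R4) = 3.963 Ω.
First divider: V_A = V_s · 3.963/(24.2 + 3.963) = 1.134 V.
Then the unloaded second divider: V_B = V_A × R4/(R3+R4) = 1.134 × 0.6770 = 0.7678 V.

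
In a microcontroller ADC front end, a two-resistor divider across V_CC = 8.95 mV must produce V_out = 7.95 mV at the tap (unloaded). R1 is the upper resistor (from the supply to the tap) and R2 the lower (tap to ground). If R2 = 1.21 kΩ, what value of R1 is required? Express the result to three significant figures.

R1 ≈ 0.152 kΩ

V_out/V_CC = R2/(R1+R2) = 0.8883.
So R1 = R2 · (V_CC/V_out − 1) = 1.21 × (8.95/7.95 − 1) = 1.21 × 0.1258 = 0.1522 kΩ.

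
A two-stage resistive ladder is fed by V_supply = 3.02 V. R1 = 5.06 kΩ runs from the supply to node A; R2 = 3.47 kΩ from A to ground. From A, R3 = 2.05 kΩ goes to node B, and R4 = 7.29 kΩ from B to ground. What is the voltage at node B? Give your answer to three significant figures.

V_B ≈ 0.786 V

Node A sees R2 in parallel with the series input of stage 2, R3 + R4 = 9.340 kΩ.
R2 ‖ (R3+R4) = 2.530 kΩ.
So V_A = 3.02 × 0.3333 = 1.007 V.
Then the unloaded second divider: V_B = V_A × R4/(R3+R4) = 1.007 × 0.7805 = 0.7857 V.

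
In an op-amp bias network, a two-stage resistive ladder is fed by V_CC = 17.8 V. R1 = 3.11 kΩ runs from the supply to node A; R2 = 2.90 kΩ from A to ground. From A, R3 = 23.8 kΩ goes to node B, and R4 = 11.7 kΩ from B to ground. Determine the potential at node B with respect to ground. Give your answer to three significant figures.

The second stage (R3 + R4 = 35.50 kΩ) loads node A in parallel with R2.
Effective lower resistance at A: R2 ‖ 35.50 = 2.681 kΩ.
First divider: V_A = V_CC · 2.681/(3.11 + 2.681) = 8.241 V.
V_B = V_A × 0.3296 = 2.716 V.

V_B ≈ 2.72 V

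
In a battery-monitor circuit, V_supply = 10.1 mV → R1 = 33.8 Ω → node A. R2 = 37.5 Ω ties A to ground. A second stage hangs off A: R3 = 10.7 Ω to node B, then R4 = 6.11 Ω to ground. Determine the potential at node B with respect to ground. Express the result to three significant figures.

Node A sees R2 in parallel with the series input of stage 2, R3 + R4 = 16.81 Ω.
Effective lower resistance at A: R2 ‖ 16.81 = 11.61 Ω.
So V_A = 10.1 × 0.2556 = 2.582 mV.
Stage 2 is unloaded, so V_B = V_A · R4/(R3+R4) = 2.582 × 6.11/16.81 = 0.9384 mV.

V_B ≈ 0.938 mV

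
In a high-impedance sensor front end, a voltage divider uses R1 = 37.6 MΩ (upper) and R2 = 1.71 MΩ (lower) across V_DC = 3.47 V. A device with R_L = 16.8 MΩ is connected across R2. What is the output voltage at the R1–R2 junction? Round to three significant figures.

R2 ‖ R_L = (1.71 × 16.8)/(1.71 + 16.8) = 1.552 MΩ.
Voltage divider with the loaded lower leg: V_out = 3.47 × 1.552/(37.6 + 1.552) = 3.47 × 0.03964 = 0.1376 V.

V_out ≈ 0.138 V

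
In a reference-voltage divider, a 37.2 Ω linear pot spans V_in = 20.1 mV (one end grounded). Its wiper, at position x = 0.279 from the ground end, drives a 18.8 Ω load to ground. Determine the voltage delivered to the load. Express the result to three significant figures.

V_out ≈ 4.01 mV

The pot divides into 26.82 Ω above the wiper and 10.38 Ω below.
Lower segment in parallel with the load: 10.38 ‖ 18.8 = 6.687 Ω.
Then V_out = V_in · 6.687/(26.82 + 6.687) = 4.011 mV.
(Unloaded: V_out = x·V_in = 5.61 mV.)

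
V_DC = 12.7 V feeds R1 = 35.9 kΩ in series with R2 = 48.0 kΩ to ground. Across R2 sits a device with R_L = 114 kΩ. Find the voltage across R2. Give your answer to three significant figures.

R2 ‖ R_L = (48.0 × 114)/(48.0 + 114) = 33.78 kΩ.
Now apply the divider: V_out = 12.7 × 0.4848 = 6.157 V.

V_out ≈ 6.16 V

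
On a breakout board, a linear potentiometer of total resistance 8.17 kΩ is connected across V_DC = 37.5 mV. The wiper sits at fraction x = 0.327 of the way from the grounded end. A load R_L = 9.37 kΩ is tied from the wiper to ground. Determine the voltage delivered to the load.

V_out ≈ 10.3 mV

Split the track: R_lower = x·R_p = 2.672 kΩ, R_upper = (1−x)·R_p = 5.498 kΩ.
Lower segment in parallel with the load: 2.672 ‖ 9.37 = 2.079 kΩ.
Then V_out = V_DC · 2.079/(5.498 + 2.079) = 10.29 mV.
(Unloaded: V_out = x·V_DC = 12.3 mV.)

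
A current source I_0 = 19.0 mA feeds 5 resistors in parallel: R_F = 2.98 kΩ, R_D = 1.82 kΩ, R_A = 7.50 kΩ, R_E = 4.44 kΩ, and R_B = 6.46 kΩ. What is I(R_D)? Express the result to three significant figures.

I ≈ 7.47 mA

Conductances: ΣG = 1/2.98 + 1/1.82 + 1/7.50 + 1/4.44 + 1/6.46 = 1.398 (1/kΩ).
R_D takes the fraction G_k/ΣG = 0.5495/1.398 = 0.3929, so I = 19.0 × 0.3929 = 7.465 mA.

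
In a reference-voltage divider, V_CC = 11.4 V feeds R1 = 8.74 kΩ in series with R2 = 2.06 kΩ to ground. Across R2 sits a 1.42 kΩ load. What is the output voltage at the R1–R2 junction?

R2 ‖ R_L = (2.06 × 1.42)/(2.06 + 1.42) = 0.8406 kΩ.
Now apply the divider: V_out = 11.4 × 0.08774 = 1.000 V.

V_out ≈ 1.00 V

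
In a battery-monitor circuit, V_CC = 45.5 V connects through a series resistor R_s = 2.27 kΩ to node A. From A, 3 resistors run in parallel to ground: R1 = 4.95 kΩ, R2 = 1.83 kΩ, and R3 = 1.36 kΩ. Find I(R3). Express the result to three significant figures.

Combine the parallel branches: R_p = (1/4.95 + 1/1.83 + 1/1.36)⁻¹ = 0.6740 kΩ.
V_A by voltage divider: V_A = 45.5 × 0.6740/(2.27 + 0.6740) = 10.42 V.
I(R3) = V_A / R3 = 10.42/1.36 = 7.659 mA.
(Check via current divider: I_total = 15.46 mA; share G_k/ΣG = 0.4956 → same result.)

I ≈ 7.66 mA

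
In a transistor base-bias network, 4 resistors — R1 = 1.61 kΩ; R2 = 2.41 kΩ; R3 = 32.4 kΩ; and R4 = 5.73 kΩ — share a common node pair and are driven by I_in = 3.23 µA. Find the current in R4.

I ≈ 0.454 µA

Conductances: ΣG = 1/1.61 + 1/2.41 + 1/32.4 + 1/5.73 = 1.241 (1/kΩ).
R4 takes the fraction G_k/ΣG = 0.1745/1.241 = 0.1406, so I = 3.23 × 0.1406 = 0.4541 µA.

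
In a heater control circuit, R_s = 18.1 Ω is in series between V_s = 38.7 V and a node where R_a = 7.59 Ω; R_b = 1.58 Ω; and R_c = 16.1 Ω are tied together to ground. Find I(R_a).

Equivalent of the parallel group: R_p = 1.210 Ω.
V_A = 38.7 × 1.210/19.31 = 2.424 V.
I(R_a) = V_A / R_a = 2.424/7.59 = 0.3194 A.
(Equivalently: I_total = 2.004 A, then current-divider fraction G_k/ΣG = 0.1594.)

I ≈ 0.319 A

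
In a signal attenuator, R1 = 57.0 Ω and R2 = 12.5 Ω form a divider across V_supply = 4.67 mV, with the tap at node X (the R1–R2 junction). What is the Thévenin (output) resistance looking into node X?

R_th ≈ 10.3 Ω

Looking into X with the source shorted: R_th = R1·R2/(R1+R2) = 57.00 × 12.5/69.50 = 10.25 Ω.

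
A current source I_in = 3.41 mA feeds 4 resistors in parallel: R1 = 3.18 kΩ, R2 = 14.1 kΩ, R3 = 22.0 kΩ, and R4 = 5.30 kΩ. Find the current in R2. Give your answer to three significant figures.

I ≈ 0.390 mA

Total conductance ΣG = 1/3.18 + 1/14.1 + 1/22.0 + 1/5.30 = 0.6195 (units of 1/kΩ).
R2 takes the fraction G_k/ΣG = 0.07092/0.6195 = 0.1145, so I = 3.41 × 0.1145 = 0.3904 mA.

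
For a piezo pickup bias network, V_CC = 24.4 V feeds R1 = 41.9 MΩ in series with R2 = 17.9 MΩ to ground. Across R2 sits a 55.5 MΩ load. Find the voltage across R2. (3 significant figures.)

V_out ≈ 5.96 V

First combine the lower leg with the load: R2 ‖ R_L = 13.53 MΩ.
Then V_out = V_CC · R2'/(R1 + R2') = 24.4 × 13.53/55.43 = 5.957 V.
(Unloaded it would be 7.30 V; the load pulls it down.)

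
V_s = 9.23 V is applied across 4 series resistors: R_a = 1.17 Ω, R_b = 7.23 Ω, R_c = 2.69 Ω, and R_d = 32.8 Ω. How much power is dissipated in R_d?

ΣR = 43.89 Ω → I = 9.23/43.89 = 0.2103 A.
V(R_d) = I·R = 6.898 V; P = V·I = 6.898 × 0.2103 = 1.451 W.

P ≈ 1.45 W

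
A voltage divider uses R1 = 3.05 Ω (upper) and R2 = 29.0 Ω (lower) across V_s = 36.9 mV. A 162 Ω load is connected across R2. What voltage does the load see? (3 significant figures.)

V_out ≈ 32.8 mV

R2 ‖ R_L = (29.0 × 162)/(29.0 + 162) = 24.60 Ω.
Voltage divider with the loaded lower leg: V_out = 36.9 × 24.60/(3.05 + 24.60) = 36.9 × 0.8897 = 32.83 mV.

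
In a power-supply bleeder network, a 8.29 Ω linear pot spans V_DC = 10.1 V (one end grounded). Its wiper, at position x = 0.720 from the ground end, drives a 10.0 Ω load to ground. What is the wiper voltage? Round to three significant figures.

V_out ≈ 6.23 V

Split the track: R_lower = x·R_p = 5.969 Ω, R_upper = (1−x)·R_p = 2.321 Ω.
Lower segment in parallel with the load: 5.969 ‖ 10.0 = 3.738 Ω.
Then V_out = V_DC · 3.738/(2.321 + 3.738) = 6.231 V.
(Unloaded: V_out = x·V_DC = 7.27 V.)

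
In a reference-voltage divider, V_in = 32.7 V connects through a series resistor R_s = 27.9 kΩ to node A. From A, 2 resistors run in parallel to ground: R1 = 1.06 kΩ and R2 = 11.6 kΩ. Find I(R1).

Equivalent of the parallel group: R_p = 0.9712 kΩ.
Node voltage V_A = V_in · R_p/(R_s + R_p) = 32.7 × 0.03364 = 1.100 V.
I(R1) = V_A / R1 = 1.100/1.06 = 1.038 mA.

I ≈ 1.04 mA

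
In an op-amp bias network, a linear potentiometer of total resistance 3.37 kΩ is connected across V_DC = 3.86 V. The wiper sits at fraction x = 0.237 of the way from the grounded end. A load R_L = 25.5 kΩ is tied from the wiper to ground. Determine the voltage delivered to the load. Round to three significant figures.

V_out ≈ 0.893 V

The pot divides into 2.571 kΩ above the wiper and 0.7987 kΩ below.
(x·R_p) ‖ R_L = 0.7744 kΩ.
Then V_out = V_DC · 0.7744/(2.571 + 0.7744) = 0.8935 V.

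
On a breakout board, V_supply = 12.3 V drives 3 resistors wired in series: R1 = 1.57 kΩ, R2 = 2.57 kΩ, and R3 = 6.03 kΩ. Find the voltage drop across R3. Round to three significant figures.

V ≈ 7.29 V

Total series resistance ΣR = 1.57 + 2.57 + 6.03 = 10.17 kΩ.
V = V_supply · R/ΣR = 12.3 × 0.5929 = 7.293 V.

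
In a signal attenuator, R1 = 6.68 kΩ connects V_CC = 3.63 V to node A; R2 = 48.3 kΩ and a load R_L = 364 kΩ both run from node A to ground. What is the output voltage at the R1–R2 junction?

The load sits in parallel with R2, giving an effective lower resistance R2' = R2·R_L/(R2+R_L) = 42.64 kΩ.
Then V_out = V_CC · R2'/(R1 + R2') = 3.63 × 42.64/49.32 = 3.138 V.

V_out ≈ 3.14 V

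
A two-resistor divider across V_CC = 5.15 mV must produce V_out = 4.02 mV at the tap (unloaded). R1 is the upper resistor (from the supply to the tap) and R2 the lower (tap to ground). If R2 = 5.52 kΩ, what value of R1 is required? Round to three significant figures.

Required fraction k = V_out/V_CC = 0.7806.
R1 = R2·(1/k − 1) = 5.52 × 0.2811 = 1.552 kΩ.

R1 ≈ 1.55 kΩ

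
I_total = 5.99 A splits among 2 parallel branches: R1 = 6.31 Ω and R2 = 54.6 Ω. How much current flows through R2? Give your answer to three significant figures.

I ≈ 0.621 A

For two parallel branches, I_k = I_total · (other R)/(sum of R).
So I = 5.99 × 6.31/60.91 = 0.6205 A.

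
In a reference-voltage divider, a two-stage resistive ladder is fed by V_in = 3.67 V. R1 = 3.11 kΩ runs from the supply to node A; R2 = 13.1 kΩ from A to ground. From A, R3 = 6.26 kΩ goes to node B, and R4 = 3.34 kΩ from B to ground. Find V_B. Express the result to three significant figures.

V_B ≈ 0.818 V

Node A sees R2 in parallel with the series input of stage 2, R3 + R4 = 9.600 kΩ.
Effective lower resistance at A: R2 ‖ 9.600 = 5.540 kΩ.
First divider: V_A = V_in · 5.540/(3.11 + 5.540) = 2.351 V.
Stage 2 is unloaded, so V_B = V_A · R4/(R3+R4) = 2.351 × 3.34/9.600 = 0.8178 V.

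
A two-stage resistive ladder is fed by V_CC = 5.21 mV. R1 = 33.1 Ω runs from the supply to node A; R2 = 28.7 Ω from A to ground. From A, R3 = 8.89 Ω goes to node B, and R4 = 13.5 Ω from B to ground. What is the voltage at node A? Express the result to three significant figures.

V_A ≈ 1.43 mV

The second stage (R3 + R4 = 22.39 Ω) loads node A in parallel with R2.
R2 ‖ (R3+R4) = 12.58 Ω.
So V_A = 5.21 × 0.2754 = 1.435 mV.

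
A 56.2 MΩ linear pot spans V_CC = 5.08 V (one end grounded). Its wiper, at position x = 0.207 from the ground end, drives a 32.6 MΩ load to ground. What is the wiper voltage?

V_out ≈ 0.820 V

Split the track: R_lower = x·R_p = 11.63 MΩ, R_upper = (1−x)·R_p = 44.57 MΩ.
R_L loads the lower segment: effective lower R = 8.574 MΩ.
Loaded-divider output: V_out = 5.08 × 0.1613 = 0.8196 V.
(Unloaded: V_out = x·V_CC = 1.05 V.)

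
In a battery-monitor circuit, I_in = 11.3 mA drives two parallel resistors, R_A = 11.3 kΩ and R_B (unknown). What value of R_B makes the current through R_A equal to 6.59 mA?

In a two-way split, I_A/I_in = R_B/(R_A + R_B).
6.59/11.3 = R_B/(R_A + R_B) → R_B = R_A · (0.5832)/(1 − 0.5832) = 11.3 × 1.399 = 15.81 kΩ.

R_B ≈ 15.8 kΩ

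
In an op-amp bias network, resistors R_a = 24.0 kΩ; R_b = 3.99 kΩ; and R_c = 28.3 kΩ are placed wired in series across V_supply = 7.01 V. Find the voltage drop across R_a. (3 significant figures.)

V ≈ 2.99 V

Total series resistance ΣR = 24.0 + 3.99 + 28.3 = 56.29 kΩ.
V = V_supply · R/ΣR = 7.01 × 0.4264 = 2.989 V.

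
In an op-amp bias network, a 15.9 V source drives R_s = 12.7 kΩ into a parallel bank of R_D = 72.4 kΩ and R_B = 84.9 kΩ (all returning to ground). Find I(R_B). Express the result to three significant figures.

Equivalent of the parallel group: R_p = 39.08 kΩ.
V_A by voltage divider: V_A = 15.9 × 39.08/(12.7 + 39.08) = 12.00 V.
I(R_B) = V_A / R_B = 12.00/84.9 = 0.1413 mA.
(Check via current divider: I_total = 0.3071 mA; share G_k/ΣG = 0.4603 → same result.)

I ≈ 0.141 mA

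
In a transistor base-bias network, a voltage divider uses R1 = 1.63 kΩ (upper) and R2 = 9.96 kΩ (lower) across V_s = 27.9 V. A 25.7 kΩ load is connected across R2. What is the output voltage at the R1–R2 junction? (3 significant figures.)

V_out ≈ 22.7 V

The load sits in parallel with R2, giving an effective lower resistance R2' = R2·R_L/(R2+R_L) = 7.178 kΩ.
Voltage divider with the loaded lower leg: V_out = 27.9 × 7.178/(1.63 + 7.178) = 27.9 × 0.8149 = 22.74 V.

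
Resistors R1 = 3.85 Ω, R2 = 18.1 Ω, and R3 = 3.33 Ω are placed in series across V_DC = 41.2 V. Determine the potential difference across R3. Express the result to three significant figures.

V ≈ 5.43 V

Total series resistance ΣR = 3.85 + 18.1 + 3.33 = 25.28 Ω.
V = V_DC · R/ΣR = 41.2 × 0.1317 = 5.427 V.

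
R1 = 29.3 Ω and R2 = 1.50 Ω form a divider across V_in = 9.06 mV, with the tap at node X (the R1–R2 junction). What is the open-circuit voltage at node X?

V_th ≈ 0.441 mV

Open-circuit (no load on X): V_th = V_in · R2/(R1 + R2) = 9.06 × 1.50/(29.30 + 1.50) = 0.4412 mV.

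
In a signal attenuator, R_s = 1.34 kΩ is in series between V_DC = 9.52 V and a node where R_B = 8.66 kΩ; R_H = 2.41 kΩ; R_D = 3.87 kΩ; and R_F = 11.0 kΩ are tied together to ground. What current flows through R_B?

I ≈ 0.505 mA

Parallel bank: R_p = 1/(1/8.66 + 1/2.41 + 1/3.87 + 1/11.0) = 1.137 kΩ.
V_A by voltage divider: V_A = 9.52 × 1.137/(1.34 + 1.137) = 4.369 V.
I(R_B) = V_A / R_B = 4.369/8.66 = 0.5045 mA.
(Check via current divider: I_total = 3.844 mA; share G_k/ΣG = 0.1313 → same result.)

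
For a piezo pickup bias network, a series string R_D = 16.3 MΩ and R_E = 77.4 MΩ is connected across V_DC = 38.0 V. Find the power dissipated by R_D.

Series current I = V_DC/ΣR = 38.0/93.70 = 0.4055 µA.
P = I²R = 0.1645 × 16.3 = 2.681 µW.

P ≈ 2.68 µW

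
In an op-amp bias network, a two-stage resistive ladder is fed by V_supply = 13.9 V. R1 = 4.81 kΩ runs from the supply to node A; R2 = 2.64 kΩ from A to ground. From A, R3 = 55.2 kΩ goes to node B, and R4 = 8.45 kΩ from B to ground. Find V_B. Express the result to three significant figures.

The second stage (R3 + R4 = 63.65 kΩ) loads node A in parallel with R2.
Effective lower resistance at A: R2 ‖ 63.65 = 2.535 kΩ.
V_A = 13.9 × 2.535/(4.81 + 2.535) = 4.797 V.
Stage 2 is unloaded, so V_B = V_A · R4/(R3+R4) = 4.797 × 8.45/63.65 = 0.6369 V.

V_B ≈ 0.637 V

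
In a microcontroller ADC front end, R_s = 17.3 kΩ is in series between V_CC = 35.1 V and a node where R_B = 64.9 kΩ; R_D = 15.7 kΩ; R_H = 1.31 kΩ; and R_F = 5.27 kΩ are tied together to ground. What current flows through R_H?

Equivalent of the parallel group: R_p = 0.9688 kΩ.
V_A = 35.1 × 0.9688/18.27 = 1.861 V.
I(R_H) = V_A / R_H = 1.861/1.31 = 1.421 mA.

I ≈ 1.42 mA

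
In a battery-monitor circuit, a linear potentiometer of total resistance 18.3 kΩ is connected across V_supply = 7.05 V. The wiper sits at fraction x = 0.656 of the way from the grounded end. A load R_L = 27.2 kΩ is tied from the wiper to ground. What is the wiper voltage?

The pot divides into 6.295 kΩ above the wiper and 12.00 kΩ below.
(x·R_p) ‖ R_L = 8.329 kΩ.
V_out = 7.05 × 8.329/(6.295 + 8.329) = 4.015 V.

V_out ≈ 4.02 V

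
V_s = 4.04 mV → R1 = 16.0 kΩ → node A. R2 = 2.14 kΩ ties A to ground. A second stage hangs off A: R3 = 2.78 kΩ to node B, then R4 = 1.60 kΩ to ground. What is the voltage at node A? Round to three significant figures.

The second stage (R3 + R4 = 4.380 kΩ) loads node A in parallel with R2.
R2 ‖ (R3+R4) = 1.438 kΩ.
So V_A = 4.04 × 0.08244 = 0.3331 mV.

V_A ≈ 0.333 mV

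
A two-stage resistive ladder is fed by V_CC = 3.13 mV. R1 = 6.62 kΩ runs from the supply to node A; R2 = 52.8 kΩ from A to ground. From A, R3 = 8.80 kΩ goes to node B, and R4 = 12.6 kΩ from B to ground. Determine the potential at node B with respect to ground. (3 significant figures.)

Node A sees R2 in parallel with the series input of stage 2, R3 + R4 = 21.40 kΩ.
Effective lower resistance at A: R2 ‖ 21.40 = 15.23 kΩ.
So V_A = 3.13 × 0.6970 = 2.182 mV.
V_B = V_A × 0.5888 = 1.284 mV.

V_B ≈ 1.28 mV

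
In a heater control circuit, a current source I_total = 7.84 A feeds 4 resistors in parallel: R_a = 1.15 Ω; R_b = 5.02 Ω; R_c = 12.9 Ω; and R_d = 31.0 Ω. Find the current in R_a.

I ≈ 5.78 A

ΣG = 1/1.15 + 1/5.02 + 1/12.9 + 1/31.0 = 1.179.
Current divider: I(R_a) = I_total · G_k/ΣG = 7.84 × (0.8696/1.179) = 7.84 × 0.7378 = 5.785 A.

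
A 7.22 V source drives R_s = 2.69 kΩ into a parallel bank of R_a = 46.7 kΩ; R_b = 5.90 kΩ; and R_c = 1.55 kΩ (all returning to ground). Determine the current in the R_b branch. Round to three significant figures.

I ≈ 0.377 mA

Equivalent of the parallel group: R_p = 1.196 kΩ.
Node voltage V_A = V_DC · R_p/(R_s + R_p) = 7.22 × 0.3078 = 2.222 V.
Branch current I = V_A/R_b = 2.222/5.90 = 0.3766 mA.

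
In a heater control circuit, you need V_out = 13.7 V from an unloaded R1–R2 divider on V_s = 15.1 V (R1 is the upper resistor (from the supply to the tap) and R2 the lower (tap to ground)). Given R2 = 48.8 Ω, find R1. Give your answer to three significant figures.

R1 ≈ 4.99 Ω

V_out/V_s = R2/(R1+R2) = 0.9073.
R1 = R2·(1/k − 1) = 48.8 × 0.1022 = 4.987 Ω.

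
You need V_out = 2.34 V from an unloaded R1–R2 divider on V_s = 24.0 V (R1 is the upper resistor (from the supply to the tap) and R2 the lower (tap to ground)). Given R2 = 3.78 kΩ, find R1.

V_out/V_s = R2/(R1+R2) = 0.09750.
Rearranging, R1 = R2·(1−k)/k = 3.78 × 9.256 = 34.99 kΩ.

R1 ≈ 35.0 kΩ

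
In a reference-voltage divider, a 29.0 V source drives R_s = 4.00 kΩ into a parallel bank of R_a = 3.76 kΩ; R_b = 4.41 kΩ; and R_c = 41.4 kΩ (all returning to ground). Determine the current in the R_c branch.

Combine the parallel branches: R_p = (1/3.76 + 1/4.41 + 1/41.4)⁻¹ = 1.935 kΩ.
Node voltage V_A = V_CC · R_p/(R_s + R_p) = 29.0 × 0.3260 = 9.454 V.
Branch current I = V_A/R_c = 9.454/41.4 = 0.2284 mA.

I ≈ 0.228 mA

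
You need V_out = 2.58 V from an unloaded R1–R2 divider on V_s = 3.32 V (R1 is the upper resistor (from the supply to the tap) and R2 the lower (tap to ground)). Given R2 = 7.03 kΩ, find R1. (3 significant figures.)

Required fraction k = V_out/V_s = 0.7771.
R1 = R2·(1/k − 1) = 7.03 × 0.2868 = 2.016 kΩ.

R1 ≈ 2.02 kΩ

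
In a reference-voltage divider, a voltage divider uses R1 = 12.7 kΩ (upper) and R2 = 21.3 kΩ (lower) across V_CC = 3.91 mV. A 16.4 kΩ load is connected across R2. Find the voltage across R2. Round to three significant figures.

First combine the lower leg with the load: R2 ‖ R_L = 9.266 kΩ.
Now apply the divider: V_out = 3.91 × 0.4218 = 1.649 mV.

V_out ≈ 1.65 mV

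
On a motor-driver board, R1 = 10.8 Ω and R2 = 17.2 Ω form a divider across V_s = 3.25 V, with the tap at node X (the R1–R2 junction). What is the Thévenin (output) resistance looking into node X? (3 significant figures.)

With V_s suppressed (replaced by a short), R_th = R1 ‖ R2 = (10.80 × 17.2)/(10.80 + 17.2) = 6.634 Ω.

R_th ≈ 6.63 Ω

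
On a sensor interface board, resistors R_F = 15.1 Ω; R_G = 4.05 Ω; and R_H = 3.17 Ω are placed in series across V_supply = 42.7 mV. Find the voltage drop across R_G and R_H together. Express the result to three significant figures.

V ≈ 13.8 mV

Series total: ΣR = 15.1 + 4.05 + 3.17 = 22.32 Ω.
R_{R_G..R_H} = 4.05 + 3.17 = 7.220 Ω.
By the voltage-divider rule, V = 42.7 × 7.220/22.32 = 13.81 mV.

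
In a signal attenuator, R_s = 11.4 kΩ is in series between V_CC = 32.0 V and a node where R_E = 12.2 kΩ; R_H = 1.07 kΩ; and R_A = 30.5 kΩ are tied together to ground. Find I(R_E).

Parallel bank: R_p = 1/(1/12.2 + 1/1.07 + 1/30.5) = 0.9530 kΩ.
V_A by voltage divider: V_A = 32.0 × 0.9530/(11.4 + 0.9530) = 2.469 V.
Branch current I = V_A/R_E = 2.469/12.2 = 0.2024 mA.

I ≈ 0.202 mA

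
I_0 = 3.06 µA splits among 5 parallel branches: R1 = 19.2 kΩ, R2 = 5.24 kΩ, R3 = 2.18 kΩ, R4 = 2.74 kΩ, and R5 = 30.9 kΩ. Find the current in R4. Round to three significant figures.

I ≈ 1.02 µA

Conductances: ΣG = 1/19.2 + 1/5.24 + 1/2.18 + 1/2.74 + 1/30.9 = 1.099 (1/kΩ).
Current divider: I(R4) = I_0 · G_k/ΣG = 3.06 × (0.3650/1.099) = 3.06 × 0.3321 = 1.016 µA.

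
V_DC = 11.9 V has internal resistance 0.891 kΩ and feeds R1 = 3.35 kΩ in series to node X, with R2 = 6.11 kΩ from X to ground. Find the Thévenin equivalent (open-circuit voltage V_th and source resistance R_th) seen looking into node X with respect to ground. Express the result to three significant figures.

R1' = 0.891 + 3.35 = 4.241 kΩ (source resistance + R1).
Open-circuit (no load on X): V_th = V_DC · R2/(R1' + R2) = 11.9 × 6.11/(4.241 + 6.11) = 7.024 V.
Looking into X with the source shorted: R_th = R1'·R2/(R1'+R2) = 4.241 × 6.11/10.35 = 2.503 kΩ.

V_th ≈ 7.02 V, R_th ≈ 2.50 kΩ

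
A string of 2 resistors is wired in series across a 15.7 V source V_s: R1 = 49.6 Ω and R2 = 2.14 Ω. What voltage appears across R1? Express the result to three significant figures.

V ≈ 15.1 V

Series total: ΣR = 49.6 + 2.14 = 51.74 Ω.
V = V_s · R/ΣR = 15.7 × 0.9586 = 15.05 V.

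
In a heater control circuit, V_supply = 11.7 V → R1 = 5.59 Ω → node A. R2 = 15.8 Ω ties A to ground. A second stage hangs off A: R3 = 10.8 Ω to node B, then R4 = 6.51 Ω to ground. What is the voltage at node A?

Looking into the second stage from A: R3 + R4 = 17.31 Ω appears in parallel with R2.
R2 ‖ (R3+R4) = 8.260 Ω.
So V_A = 11.7 × 0.5964 = 6.978 V.

V_A ≈ 6.98 V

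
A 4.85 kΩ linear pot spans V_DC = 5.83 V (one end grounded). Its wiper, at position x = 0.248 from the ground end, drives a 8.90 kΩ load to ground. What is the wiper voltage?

V_out ≈ 1.31 V

Split the track: R_lower = x·R_p = 1.203 kΩ, R_upper = (1−x)·R_p = 3.647 kΩ.
Lower segment in parallel with the load: 1.203 ‖ 8.90 = 1.060 kΩ.
Loaded-divider output: V_out = 5.83 × 0.2251 = 1.312 V.
(Unloaded: V_out = x·V_DC = 1.45 V.)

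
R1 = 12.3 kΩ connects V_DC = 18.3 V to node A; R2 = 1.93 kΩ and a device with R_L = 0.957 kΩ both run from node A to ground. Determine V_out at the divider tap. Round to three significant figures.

V_out ≈ 0.905 V

First combine the lower leg with the load: R2 ‖ R_L = 0.6398 kΩ.
Now apply the divider: V_out = 18.3 × 0.04944 = 0.9048 V.
(Unloaded it would be 2.48 V; the load pulls it down.)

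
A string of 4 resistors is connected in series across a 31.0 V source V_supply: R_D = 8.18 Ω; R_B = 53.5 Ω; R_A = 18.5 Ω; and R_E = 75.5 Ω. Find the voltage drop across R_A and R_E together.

ΣR = 8.18 + 53.5 + 18.5 + 75.5 = 155.7 Ω.
R_{R_A..R_E} = 18.5 + 75.5 = 94.00 Ω.
Voltage divider: V = V_supply · (94.00 / 155.7) = 31.0 × 0.6038 = 18.72 V.

V ≈ 18.7 V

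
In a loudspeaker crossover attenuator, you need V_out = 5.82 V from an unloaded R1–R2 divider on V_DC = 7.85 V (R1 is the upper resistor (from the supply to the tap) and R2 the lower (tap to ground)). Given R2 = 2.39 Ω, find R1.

R1 ≈ 0.834 Ω

The divider ratio is R2/(R1+R2) = 5.82/7.85 = 0.7414.
R1 = R2·(1/k − 1) = 2.39 × 0.3488 = 0.8336 Ω.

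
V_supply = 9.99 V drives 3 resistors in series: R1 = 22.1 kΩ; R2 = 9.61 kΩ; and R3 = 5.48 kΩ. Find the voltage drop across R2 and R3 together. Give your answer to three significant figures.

V ≈ 4.05 V

Total series resistance ΣR = 22.1 + 9.61 + 5.48 = 37.19 kΩ.
R_{R2..R3} = 9.61 + 5.48 = 15.09 kΩ.
V = V_supply · R/ΣR = 9.99 × 0.4058 = 4.053 V.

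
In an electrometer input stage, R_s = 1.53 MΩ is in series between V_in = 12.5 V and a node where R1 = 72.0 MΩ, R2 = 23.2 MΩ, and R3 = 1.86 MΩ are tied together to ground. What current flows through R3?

Parallel bank: R_p = 1/(1/72.0 + 1/23.2 + 1/1.86) = 1.682 MΩ.
V_A = 12.5 × 1.682/3.212 = 6.545 V.
I(R3) = V_A / R3 = 6.545/1.86 = 3.519 µA.

I ≈ 3.52 µA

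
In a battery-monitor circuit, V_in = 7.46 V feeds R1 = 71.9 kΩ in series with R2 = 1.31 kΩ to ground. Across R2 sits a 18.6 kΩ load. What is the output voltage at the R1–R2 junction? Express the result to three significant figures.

V_out ≈ 0.125 V

First combine the lower leg with the load: R2 ‖ R_L = 1.224 kΩ.
Voltage divider with the loaded lower leg: V_out = 7.46 × 1.224/(71.9 + 1.224) = 7.46 × 0.01674 = 0.1249 V.
(Unloaded it would be 0.133 V; the load pulls it down.)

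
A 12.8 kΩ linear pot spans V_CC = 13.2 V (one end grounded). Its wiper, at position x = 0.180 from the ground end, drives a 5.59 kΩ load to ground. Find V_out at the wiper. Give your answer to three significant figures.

The pot divides into 10.50 kΩ above the wiper and 2.304 kΩ below.
R_L loads the lower segment: effective lower R = 1.632 kΩ.
Loaded-divider output: V_out = 13.2 × 0.1345 = 1.776 V.

V_out ≈ 1.78 V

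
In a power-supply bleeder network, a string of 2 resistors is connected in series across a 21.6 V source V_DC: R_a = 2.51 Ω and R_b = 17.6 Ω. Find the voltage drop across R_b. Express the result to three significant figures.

Total series resistance ΣR = 2.51 + 17.6 = 20.11 Ω.
Voltage divider: V = V_DC · (17.60 / 20.11) = 21.6 × 0.8752 = 18.90 V.

V ≈ 18.9 V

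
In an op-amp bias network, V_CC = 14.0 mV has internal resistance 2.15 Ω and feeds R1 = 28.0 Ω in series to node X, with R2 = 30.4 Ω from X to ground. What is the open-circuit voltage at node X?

R1' = 2.15 + 28.0 = 30.15 Ω (source resistance + R1).
V_th is the unloaded tap voltage: V_CC · R2/(R1'+R2) = 14.0 × 0.5021 = 7.029 mV.

V_th ≈ 7.03 mV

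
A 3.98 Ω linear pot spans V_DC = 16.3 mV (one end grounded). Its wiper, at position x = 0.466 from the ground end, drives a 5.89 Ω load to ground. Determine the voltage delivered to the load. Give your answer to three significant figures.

V_out ≈ 6.50 mV

Lower segment x·R_p = 1.855 Ω; upper segment (1−x)·R_p = 2.125 Ω.
(x·R_p) ‖ R_L = 1.411 Ω.
Loaded-divider output: V_out = 16.3 × 0.3989 = 6.502 mV.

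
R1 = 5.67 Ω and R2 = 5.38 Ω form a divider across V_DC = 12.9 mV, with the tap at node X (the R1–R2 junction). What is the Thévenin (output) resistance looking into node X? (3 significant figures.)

Looking into X with the source shorted: R_th = R1·R2/(R1+R2) = 5.670 × 5.38/11.05 = 2.761 Ω.

R_th ≈ 2.76 Ω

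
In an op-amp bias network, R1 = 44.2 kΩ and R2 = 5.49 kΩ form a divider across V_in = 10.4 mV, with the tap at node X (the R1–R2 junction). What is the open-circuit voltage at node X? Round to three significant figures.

V_th is the unloaded tap voltage: V_in · R2/(R1+R2) = 10.4 × 0.1105 = 1.149 mV.

V_th ≈ 1.15 mV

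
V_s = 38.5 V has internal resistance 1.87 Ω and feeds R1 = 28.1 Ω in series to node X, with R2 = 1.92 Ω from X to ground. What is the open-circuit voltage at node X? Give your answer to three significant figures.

R1' = 1.87 + 28.1 = 29.97 Ω (source resistance + R1).
V_th is the unloaded tap voltage: V_s · R2/(R1'+R2) = 38.5 × 0.06021 = 2.318 V.

V_th ≈ 2.32 V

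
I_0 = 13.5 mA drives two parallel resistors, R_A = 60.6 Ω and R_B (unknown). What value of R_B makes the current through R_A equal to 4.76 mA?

R_B ≈ 33.0 Ω

The fraction through R_A equals R_B/(R_A+R_B).
With f = 0.3526, R_B = R_A · f/(1−f) = 60.6 × 0.5446 = 33.00 Ω.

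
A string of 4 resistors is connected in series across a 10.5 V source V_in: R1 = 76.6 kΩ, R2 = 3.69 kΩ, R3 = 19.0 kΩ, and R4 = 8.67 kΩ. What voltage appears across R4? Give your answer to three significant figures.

V ≈ 0.843 V

ΣR = 76.6 + 3.69 + 19.0 + 8.67 = 108.0 kΩ.
By the voltage-divider rule, V = 10.5 × 8.670/108.0 = 0.8432 V.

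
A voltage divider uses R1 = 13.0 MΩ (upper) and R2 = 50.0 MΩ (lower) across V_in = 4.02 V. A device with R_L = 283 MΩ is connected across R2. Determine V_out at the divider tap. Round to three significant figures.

V_out ≈ 3.08 V

The load sits in parallel with R2, giving an effective lower resistance R2' = R2·R_L/(R2+R_L) = 42.49 MΩ.
Then V_out = V_in · R2'/(R1 + R2') = 4.02 × 42.49/55.49 = 3.078 V.
(Unloaded it would be 3.19 V; the load pulls it down.)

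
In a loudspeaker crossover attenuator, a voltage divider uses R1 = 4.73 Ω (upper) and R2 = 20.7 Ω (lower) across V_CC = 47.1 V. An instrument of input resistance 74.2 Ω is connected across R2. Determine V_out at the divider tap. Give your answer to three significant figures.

R2 ‖ R_L = (20.7 × 74.2)/(20.7 + 74.2) = 16.18 Ω.
Then V_out = V_CC · R2'/(R1 + R2') = 47.1 × 16.18/20.91 = 36.45 V.

V_out ≈ 36.4 V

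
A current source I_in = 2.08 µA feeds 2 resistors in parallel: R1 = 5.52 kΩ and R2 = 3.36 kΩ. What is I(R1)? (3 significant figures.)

With just two branches, the current splits inversely with resistance.
I(R1) = 2.08 × 3.36/(5.52 + 3.36) = 2.08 × 0.3784 = 0.7870 µA.

I ≈ 0.787 µA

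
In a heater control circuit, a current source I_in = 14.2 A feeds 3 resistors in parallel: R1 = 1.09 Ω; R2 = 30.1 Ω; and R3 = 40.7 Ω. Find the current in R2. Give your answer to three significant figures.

ΣG = 1/1.09 + 1/30.1 + 1/40.7 = 0.9752.
By the current-divider rule, I = I_in · G_k/ΣG = 14.2 × 0.03407 = 0.4837 A.

I ≈ 0.484 A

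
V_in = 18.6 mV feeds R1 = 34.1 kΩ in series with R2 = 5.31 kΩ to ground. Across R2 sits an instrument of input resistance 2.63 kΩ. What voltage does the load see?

V_out ≈ 0.912 mV

R2 ‖ R_L = (5.31 × 2.63)/(5.31 + 2.63) = 1.759 kΩ.
Now apply the divider: V_out = 18.6 × 0.04905 = 0.9123 mV.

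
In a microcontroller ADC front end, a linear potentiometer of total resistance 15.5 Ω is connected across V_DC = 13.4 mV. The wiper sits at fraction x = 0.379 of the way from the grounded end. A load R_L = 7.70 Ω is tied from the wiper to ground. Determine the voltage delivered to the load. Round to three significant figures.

V_out ≈ 3.45 mV

Lower segment x·R_p = 5.875 Ω; upper segment (1−x)·R_p = 9.626 Ω.
(x·R_p) ‖ R_L = 3.332 Ω.
Loaded-divider output: V_out = 13.4 × 0.2572 = 3.446 mV.
(Unloaded: V_out = x·V_DC = 5.08 mV.)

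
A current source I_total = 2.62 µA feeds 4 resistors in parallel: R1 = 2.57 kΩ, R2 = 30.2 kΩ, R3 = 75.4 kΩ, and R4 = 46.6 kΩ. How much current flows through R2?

I ≈ 0.190 µA

ΣG = 1/2.57 + 1/30.2 + 1/75.4 + 1/46.6 = 0.4569.
R2 takes the fraction G_k/ΣG = 0.03311/0.4569 = 0.07247, so I = 2.62 × 0.07247 = 0.1899 µA.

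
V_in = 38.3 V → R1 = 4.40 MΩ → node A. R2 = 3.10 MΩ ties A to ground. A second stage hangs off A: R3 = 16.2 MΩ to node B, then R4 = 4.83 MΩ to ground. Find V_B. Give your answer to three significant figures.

V_B ≈ 3.35 V

The second stage (R3 + R4 = 21.03 MΩ) loads node A in parallel with R2.
Effective lower resistance at A: R2 ‖ 21.03 = 2.702 MΩ.
So V_A = 38.3 × 0.3804 = 14.57 V.
Stage 2 is unloaded, so V_B = V_A · R4/(R3+R4) = 14.57 × 4.83/21.03 = 3.346 V.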